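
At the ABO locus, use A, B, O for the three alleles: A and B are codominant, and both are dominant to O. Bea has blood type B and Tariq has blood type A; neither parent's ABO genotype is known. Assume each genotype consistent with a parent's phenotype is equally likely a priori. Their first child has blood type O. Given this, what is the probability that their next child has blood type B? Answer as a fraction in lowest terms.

Possible genotypes: Bea ∈ {BB, BO}; Tariq ∈ {AA, AO}.
Weight each parental genotype pair by prior × P(type-O child):
  BO × AO: posterior weight 1; P(next child type B) = 1/4.
Weighted sum = 1/4.

1/4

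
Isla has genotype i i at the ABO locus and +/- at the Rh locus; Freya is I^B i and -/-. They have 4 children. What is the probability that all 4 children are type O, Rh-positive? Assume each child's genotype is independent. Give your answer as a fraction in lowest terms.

1/256

ABO cross i i × I^B i → 1/2 O, 1/2 B.
Rh cross +/- × -/- → 1/2 Rh+, 1/2 Rh-; so P(type O, Rh-positive) = 1/2 × 1/2 = 1/4 per child.
All 4 independent: (1/4)^4 = 1/256.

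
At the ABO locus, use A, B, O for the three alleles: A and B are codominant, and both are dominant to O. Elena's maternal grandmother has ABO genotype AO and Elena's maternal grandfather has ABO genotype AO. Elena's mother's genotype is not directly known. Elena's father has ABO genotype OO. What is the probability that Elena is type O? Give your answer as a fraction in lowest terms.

1/2

Elena's mother's ABO genotype from AO × AO: 1/4 AA, 1/2 AO, 1/4 OO.
Crossing each possibility with the father OO and summing P(type O): 1/4·0 + 1/2·1/2 + 1/4·1 = 1/2.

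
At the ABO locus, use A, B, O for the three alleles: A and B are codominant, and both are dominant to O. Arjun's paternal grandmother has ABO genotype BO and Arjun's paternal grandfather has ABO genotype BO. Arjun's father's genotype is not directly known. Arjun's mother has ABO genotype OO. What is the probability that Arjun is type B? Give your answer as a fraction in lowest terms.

1/2

Arjun's father's ABO genotype from BO × BO: 1/4 BB, 1/2 BO, 1/4 OO.
Crossing each possibility with the mother OO and summing P(type B): 1/4·1 + 1/2·1/2 + 1/4·0 = 1/2.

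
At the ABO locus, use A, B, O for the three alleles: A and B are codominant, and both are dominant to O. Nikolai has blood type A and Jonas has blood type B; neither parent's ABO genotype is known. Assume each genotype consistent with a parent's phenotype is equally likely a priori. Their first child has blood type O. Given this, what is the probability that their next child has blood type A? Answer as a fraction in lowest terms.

Possible genotypes: Nikolai ∈ {AA, AO}; Jonas ∈ {BB, BO}.
Weight each parental genotype pair by prior × P(type-O child):
  AO × BO: posterior weight 1; P(next child type A) = 1/4.
Weighted sum = 1/4.

1/4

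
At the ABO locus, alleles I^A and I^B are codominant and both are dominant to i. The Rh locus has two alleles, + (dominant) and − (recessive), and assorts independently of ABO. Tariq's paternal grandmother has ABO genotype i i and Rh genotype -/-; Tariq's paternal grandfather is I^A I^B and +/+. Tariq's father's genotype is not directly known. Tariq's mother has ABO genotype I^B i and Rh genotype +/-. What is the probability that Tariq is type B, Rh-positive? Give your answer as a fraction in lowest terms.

Tariq's father's ABO genotype from i i × I^A I^B: 1/2 I^A i, 1/2 I^B i.
Crossing each possibility with the mother I^B i and summing P(type B): 1/2·1/4 + 1/2·3/4 = 1/2.
Similarly for Rh via the father's Rh distribution: P(Rh+) = 3/4.
Independent loci: 1/2 × 3/4 = 3/8.

3/8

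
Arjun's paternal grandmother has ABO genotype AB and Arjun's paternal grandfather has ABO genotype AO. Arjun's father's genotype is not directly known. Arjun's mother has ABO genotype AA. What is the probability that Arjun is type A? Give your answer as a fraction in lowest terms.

Arjun's father's ABO genotype from AB × AO: 1/4 AA, 1/4 AB, 1/4 AO, 1/4 BO.
Crossing each possibility with the mother AA and summing P(type A): 1/4·1 + 1/4·1/2 + 1/4·1 + 1/4·1/2 = 3/4.

3/4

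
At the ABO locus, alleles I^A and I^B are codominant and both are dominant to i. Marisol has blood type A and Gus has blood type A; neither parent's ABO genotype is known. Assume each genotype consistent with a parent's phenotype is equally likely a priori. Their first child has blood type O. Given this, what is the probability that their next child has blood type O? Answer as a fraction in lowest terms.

1/4

Possible genotypes: Marisol ∈ {I^A I^A, I^A i}; Gus ∈ {I^A I^A, I^A i}.
Weight each parental genotype pair by prior × P(type-O child):
  I^A i × I^A i: posterior weight 1; P(next child type O) = 1/4.
Weighted sum = 1/4.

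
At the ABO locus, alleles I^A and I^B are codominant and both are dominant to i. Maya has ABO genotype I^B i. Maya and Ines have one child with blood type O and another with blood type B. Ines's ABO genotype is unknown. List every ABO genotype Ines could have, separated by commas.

I^A i, I^B i, i i

For each candidate genotype of Ines, check whether crossing it with I^B i can produce every observed child phenotype.
  I^A I^A → possible child types {A, AB} ✗
  I^A I^B → possible child types {A, B, AB} ✗
  I^A i → possible child types {O, A, B, AB} ✓
  I^B I^B → possible child types {B} ✗
  I^B i → possible child types {O, B} ✓
  i i → possible child types {O, B} ✓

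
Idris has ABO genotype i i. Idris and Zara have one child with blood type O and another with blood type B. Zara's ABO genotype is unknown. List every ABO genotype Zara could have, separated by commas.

For each candidate genotype of Zara, check whether crossing it with i i can produce every observed child phenotype.
  I^A I^A → possible child types {A} ✗
  I^A I^B → possible child types {A, B} ✗
  I^A i → possible child types {O, A} ✗
  I^B I^B → possible child types {B} ✗
  I^B i → possible child types {O, B} ✓
  i i → possible child types {O} ✗

I^B i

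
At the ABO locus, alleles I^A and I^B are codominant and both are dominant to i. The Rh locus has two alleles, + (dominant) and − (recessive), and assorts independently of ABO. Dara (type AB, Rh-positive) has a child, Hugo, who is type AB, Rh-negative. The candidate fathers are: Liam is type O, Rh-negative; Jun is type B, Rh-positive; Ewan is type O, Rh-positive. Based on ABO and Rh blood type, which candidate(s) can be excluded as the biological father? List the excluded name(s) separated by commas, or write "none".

A candidate is excluded only if no genotype consistent with his phenotype could produce a type AB, Rh-negative child with a type AB, Rh-positive mother.
Liam (type O, Rh-): no genotype consistent with that phenotype can produce a type-AB Rh- child with a type-AB mother.
Ewan (type O, Rh+): no genotype consistent with that phenotype can produce a type-AB Rh- child with a type-AB mother.

Liam, Ewan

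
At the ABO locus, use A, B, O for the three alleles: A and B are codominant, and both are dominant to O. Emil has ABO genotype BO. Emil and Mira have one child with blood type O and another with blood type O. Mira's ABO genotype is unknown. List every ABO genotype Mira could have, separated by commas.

AO, BO, OO

For each candidate genotype of Mira, check whether crossing it with BO can produce every observed child phenotype.
  AA → possible child types {A, AB} ✗
  AB → possible child types {A, B, AB} ✗
  AO → possible child types {O, A, B, AB} ✓
  BB → possible child types {B} ✗
  BO → possible child types {O, B} ✓
  OO → possible child types {O, B} ✓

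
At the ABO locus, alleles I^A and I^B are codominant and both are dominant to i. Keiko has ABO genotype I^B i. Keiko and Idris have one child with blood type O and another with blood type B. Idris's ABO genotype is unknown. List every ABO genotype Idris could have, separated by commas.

For each candidate genotype of Idris, check whether crossing it with I^B i can produce every observed child phenotype.
  I^A I^A → possible child types {A, AB} ✗
  I^A I^B → possible child types {A, B, AB} ✗
  I^A i → possible child types {O, A, B, AB} ✓
  I^B I^B → possible child types {B} ✗
  I^B i → possible child types {O, B} ✓
  i i → possible child types {O, B} ✓

I^A i, I^B i, i i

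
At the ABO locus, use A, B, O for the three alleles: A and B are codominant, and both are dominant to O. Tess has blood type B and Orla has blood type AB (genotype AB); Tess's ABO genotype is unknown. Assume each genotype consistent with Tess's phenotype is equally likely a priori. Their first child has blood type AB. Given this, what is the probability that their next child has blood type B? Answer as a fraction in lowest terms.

Possible genotypes: Tess ∈ {BB, BO}; Orla ∈ {AB}.
Weight each parental genotype pair by prior × P(type-AB child):
  BB × AB: posterior weight 2/3; P(next child type B) = 1/2.
  BO × AB: posterior weight 1/3; P(next child type B) = 1/2.
Weighted sum = 1/2.

1/2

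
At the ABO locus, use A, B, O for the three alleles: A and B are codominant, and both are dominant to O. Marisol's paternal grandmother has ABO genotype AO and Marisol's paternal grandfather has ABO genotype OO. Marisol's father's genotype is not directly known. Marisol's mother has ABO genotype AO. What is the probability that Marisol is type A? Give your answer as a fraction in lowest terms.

5/8

Marisol's father's ABO genotype from AO × OO: 1/2 AO, 1/2 OO.
Crossing each possibility with the mother AO and summing P(type A): 1/2·3/4 + 1/2·1/2 = 5/8.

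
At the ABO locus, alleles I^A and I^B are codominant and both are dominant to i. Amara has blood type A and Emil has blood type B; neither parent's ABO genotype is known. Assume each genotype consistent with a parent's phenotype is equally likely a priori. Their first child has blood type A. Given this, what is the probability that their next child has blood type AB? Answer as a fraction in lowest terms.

Possible genotypes: Amara ∈ {I^A I^A, I^A i}; Emil ∈ {I^B I^B, I^B i}.
Weight each parental genotype pair by prior × P(type-A child):
  I^A I^A × I^B i: posterior weight 2/3; P(next child type AB) = 1/2.
  I^A i × I^B i: posterior weight 1/3; P(next child type AB) = 1/4.
Weighted sum = 5/12.

5/12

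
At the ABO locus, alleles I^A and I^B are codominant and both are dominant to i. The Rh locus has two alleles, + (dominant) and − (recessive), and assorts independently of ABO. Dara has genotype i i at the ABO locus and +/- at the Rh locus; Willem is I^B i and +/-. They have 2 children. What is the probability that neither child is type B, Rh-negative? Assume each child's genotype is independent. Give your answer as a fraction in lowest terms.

ABO cross i i × I^B i → 1/2 O, 1/2 B.
Rh cross +/- × +/- → 3/4 Rh+, 1/4 Rh-; so P(type B, Rh-negative) = 1/2 × 1/4 = 1/8 per child.
P(not type B, Rh-negative) = 7/8 for one child; (7/8)^2 = 49/64.

49/64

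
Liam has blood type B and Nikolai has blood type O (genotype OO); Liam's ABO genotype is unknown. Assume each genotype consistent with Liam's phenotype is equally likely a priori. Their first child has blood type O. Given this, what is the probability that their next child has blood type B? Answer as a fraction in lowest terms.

Possible genotypes: Liam ∈ {BB, BO}; Nikolai ∈ {OO}.
Weight each parental genotype pair by prior × P(type-O child):
  BO × OO: posterior weight 1; P(next child type B) = 1/2.
Weighted sum = 1/2.

1/2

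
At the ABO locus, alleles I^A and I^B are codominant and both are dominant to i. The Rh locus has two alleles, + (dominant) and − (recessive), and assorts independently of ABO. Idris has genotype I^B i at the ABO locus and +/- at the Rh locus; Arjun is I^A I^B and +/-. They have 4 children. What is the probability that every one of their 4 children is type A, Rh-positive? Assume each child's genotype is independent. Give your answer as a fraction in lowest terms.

ABO cross I^B i × I^A I^B → 1/4 A, 1/2 B, 1/4 AB.
Rh cross +/- × +/- → 3/4 Rh+, 1/4 Rh-; so P(type A, Rh-positive) = 1/4 × 3/4 = 3/16 per child.
All 4 independent: (3/16)^4 = 81/65536.

81/65536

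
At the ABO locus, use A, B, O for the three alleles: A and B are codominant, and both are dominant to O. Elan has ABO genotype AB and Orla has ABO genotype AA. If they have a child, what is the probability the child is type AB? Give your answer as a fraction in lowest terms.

ABO cross AB × AA → offspring phenotypes: 1/2 A, 1/2 AB.
So P(type AB) = 1/2.

1/2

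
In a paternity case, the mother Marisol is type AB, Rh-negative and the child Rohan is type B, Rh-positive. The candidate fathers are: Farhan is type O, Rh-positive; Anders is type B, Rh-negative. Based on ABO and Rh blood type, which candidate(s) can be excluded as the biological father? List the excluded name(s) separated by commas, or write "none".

Anders

A candidate is excluded only if no genotype consistent with his phenotype could produce a type B, Rh-positive child with a type AB, Rh-negative mother.
Anders (type B, Rh-): no genotype consistent with that phenotype can produce a type-B Rh+ child with a type-AB mother.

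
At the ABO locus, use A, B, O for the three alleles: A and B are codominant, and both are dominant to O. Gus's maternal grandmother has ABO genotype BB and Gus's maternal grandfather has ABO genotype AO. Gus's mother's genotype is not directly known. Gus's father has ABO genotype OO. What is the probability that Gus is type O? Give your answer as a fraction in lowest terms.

Gus's mother's ABO genotype from BB × AO: 1/2 AB, 1/2 BO.
Crossing each possibility with the father OO and summing P(type O): 1/2·0 + 1/2·1/2 = 1/4.

1/4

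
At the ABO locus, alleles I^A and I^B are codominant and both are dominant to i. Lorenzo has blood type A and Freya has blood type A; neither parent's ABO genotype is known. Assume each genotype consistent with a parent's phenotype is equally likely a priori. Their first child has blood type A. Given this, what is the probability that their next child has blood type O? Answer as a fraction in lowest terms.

Possible genotypes: Lorenzo ∈ {I^A I^A, I^A i}; Freya ∈ {I^A I^A, I^A i}.
Weight each parental genotype pair by prior × P(type-A child):
  I^A I^A × I^A I^A: posterior weight 4/15; P(next child type O) = 0.
  I^A I^A × I^A i: posterior weight 4/15; P(next child type O) = 0.
  I^A i × I^A I^A: posterior weight 4/15; P(next child type O) = 0.
  I^A i × I^A i: posterior weight 1/5; P(next child type O) = 1/4.
Weighted sum = 1/20.

1/20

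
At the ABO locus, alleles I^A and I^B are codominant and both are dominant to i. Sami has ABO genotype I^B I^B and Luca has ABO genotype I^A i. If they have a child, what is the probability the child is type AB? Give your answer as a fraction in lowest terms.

ABO cross I^B I^B × I^A i → offspring phenotypes: 1/2 B, 1/2 AB.
So P(type AB) = 1/2.

1/2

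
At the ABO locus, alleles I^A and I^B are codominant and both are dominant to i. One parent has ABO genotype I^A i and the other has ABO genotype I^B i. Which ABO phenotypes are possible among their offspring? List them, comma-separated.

Gametes from I^A i × I^B i give offspring ABO genotypes I^A I^B, I^A i, I^B i, i i, i.e. phenotypes O, A, B, AB.

O, A, B, AB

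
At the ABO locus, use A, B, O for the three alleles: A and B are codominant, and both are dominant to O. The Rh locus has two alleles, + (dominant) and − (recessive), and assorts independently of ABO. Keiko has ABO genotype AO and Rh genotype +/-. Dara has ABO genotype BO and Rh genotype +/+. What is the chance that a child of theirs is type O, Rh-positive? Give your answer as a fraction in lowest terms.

ABO cross AO × BO → offspring phenotypes: 1/4 O, 1/4 A, 1/4 B, 1/4 AB.
Rh cross +/- × +/+ → 1 Rh+.
Independent loci: P(type O, Rh-positive) = 1/4 × 1 = 1/4.

1/4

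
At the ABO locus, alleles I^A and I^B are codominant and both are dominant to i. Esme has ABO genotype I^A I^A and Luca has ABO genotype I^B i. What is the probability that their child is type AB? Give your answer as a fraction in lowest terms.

1/2

ABO cross I^A I^A × I^B i → offspring phenotypes: 1/2 A, 1/2 AB.
So P(type AB) = 1/2.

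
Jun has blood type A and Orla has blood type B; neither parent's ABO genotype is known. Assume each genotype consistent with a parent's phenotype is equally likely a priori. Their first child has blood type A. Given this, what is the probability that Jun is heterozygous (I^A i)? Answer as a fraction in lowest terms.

1/3

Possible genotypes: Jun ∈ {I^A I^A, I^A i}; Orla ∈ {I^B I^B, I^B i}.
Weight each parental genotype pair by prior × P(type-A child):
  I^A I^A × I^B i: posterior weight 2/3.
  I^A i × I^B i: posterior weight 1/3.
Sum the posterior weight over pairs where Jun is I^A i: 1/3.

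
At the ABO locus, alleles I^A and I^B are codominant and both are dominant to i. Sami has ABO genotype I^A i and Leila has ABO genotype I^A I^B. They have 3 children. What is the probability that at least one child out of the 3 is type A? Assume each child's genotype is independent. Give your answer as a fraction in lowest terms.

ABO cross I^A i × I^A I^B → 1/2 A, 1/4 B, 1/4 AB.
So P(type A) = 1/2 per child.
P(none) = (1/2)^3 = 1/8; P(at least one) = 1 − 1/8 = 7/8.

7/8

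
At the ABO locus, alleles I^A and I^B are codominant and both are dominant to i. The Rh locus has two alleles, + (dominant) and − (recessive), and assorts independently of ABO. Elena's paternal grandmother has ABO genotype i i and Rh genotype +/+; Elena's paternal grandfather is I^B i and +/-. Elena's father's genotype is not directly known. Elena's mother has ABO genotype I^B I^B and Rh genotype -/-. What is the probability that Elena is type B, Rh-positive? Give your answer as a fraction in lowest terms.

Elena's father's ABO genotype from i i × I^B i: 1/2 I^B i, 1/2 i i.
Crossing each possibility with the mother I^B I^B and summing P(type B): 1/2·1 + 1/2·1 = 1.
Similarly for Rh via the father's Rh distribution: P(Rh+) = 3/4.
Independent loci: 1 × 3/4 = 3/4.

3/4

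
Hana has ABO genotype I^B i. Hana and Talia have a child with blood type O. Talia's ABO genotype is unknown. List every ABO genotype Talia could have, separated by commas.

For each candidate genotype of Talia, check whether crossing it with I^B i can produce every observed child phenotype.
  I^A I^A → possible child types {A, AB} ✗
  I^A I^B → possible child types {A, B, AB} ✗
  I^A i → possible child types {O, A, B, AB} ✓
  I^B I^B → possible child types {B} ✗
  I^B i → possible child types {O, B} ✓
  i i → possible child types {O, B} ✓

I^A i, I^B i, i i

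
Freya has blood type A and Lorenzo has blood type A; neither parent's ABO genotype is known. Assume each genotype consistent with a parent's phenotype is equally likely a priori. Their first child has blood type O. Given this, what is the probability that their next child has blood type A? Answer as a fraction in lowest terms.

3/4

Possible genotypes: Freya ∈ {I^A I^A, I^A i}; Lorenzo ∈ {I^A I^A, I^A i}.
Weight each parental genotype pair by prior × P(type-O child):
  I^A i × I^A i: posterior weight 1; P(next child type A) = 3/4.
Weighted sum = 3/4.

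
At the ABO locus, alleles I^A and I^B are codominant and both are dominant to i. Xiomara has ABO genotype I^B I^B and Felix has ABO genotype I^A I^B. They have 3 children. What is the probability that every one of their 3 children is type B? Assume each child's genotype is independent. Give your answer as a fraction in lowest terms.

1/8

ABO cross I^B I^B × I^A I^B → 1/2 B, 1/2 AB.
So P(type B) = 1/2 per child.
All 3 independent: (1/2)^3 = 1/8.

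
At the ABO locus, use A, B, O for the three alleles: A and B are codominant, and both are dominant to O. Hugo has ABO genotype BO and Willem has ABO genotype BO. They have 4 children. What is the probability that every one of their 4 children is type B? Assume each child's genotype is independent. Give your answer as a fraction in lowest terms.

ABO cross BO × BO → 1/4 O, 3/4 B.
So P(type B) = 3/4 per child.
All 4 independent: (3/4)^4 = 81/256.

81/256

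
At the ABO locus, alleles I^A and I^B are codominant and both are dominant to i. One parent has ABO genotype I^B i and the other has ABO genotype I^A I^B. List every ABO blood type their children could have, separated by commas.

Gametes from I^B i × I^A I^B give offspring ABO genotypes I^A I^B, I^A i, I^B I^B, I^B i, i.e. phenotypes A, B, AB.

A, B, AB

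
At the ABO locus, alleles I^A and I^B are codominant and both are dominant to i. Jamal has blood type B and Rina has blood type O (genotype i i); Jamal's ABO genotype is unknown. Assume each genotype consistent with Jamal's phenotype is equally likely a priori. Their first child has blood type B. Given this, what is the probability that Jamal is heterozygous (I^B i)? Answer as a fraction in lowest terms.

1/3

Possible genotypes: Jamal ∈ {I^B I^B, I^B i}; Rina ∈ {i i}.
Weight each parental genotype pair by prior × P(type-B child):
  I^B I^B × i i: posterior weight 2/3.
  I^B i × i i: posterior weight 1/3.
Sum the posterior weight over pairs where Jamal is I^B i: 1/3.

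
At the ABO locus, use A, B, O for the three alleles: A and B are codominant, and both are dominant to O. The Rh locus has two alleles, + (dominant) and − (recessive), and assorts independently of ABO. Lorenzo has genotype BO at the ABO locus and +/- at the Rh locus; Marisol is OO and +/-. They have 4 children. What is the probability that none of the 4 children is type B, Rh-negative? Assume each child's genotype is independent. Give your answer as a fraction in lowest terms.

2401/4096

ABO cross BO × OO → 1/2 O, 1/2 B.
Rh cross +/- × +/- → 3/4 Rh+, 1/4 Rh-; so P(type B, Rh-negative) = 1/2 × 1/4 = 1/8 per child.
P(not type B, Rh-negative) = 7/8 for one child; (7/8)^4 = 2401/4096.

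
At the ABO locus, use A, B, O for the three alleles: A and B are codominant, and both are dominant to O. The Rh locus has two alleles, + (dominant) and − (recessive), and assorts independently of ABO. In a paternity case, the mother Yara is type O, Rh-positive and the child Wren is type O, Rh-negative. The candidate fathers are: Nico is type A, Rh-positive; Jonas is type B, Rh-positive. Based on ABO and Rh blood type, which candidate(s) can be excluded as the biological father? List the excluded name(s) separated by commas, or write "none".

none

A candidate is excluded only if no genotype consistent with his phenotype could produce a type O, Rh-negative child with a type O, Rh-positive mother.
Every candidate has at least one consistent genotype combination, so none can be excluded.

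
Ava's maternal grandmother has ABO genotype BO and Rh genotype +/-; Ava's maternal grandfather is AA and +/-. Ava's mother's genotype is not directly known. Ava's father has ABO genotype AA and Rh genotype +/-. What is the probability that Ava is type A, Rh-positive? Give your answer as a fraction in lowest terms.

9/16

Ava's mother's ABO genotype from BO × AA: 1/2 AB, 1/2 AO.
Crossing each possibility with the father AA and summing P(type A): 1/2·1/2 + 1/2·1 = 3/4.
Similarly for Rh via the mother's Rh distribution: P(Rh+) = 3/4.
Independent loci: 3/4 × 3/4 = 9/16.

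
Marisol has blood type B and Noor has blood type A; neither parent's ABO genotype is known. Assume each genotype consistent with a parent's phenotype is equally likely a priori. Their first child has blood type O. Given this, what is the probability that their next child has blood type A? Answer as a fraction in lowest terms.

Possible genotypes: Marisol ∈ {I^B I^B, I^B i}; Noor ∈ {I^A I^A, I^A i}.
Weight each parental genotype pair by prior × P(type-O child):
  I^B i × I^A i: posterior weight 1; P(next child type A) = 1/4.
Weighted sum = 1/4.

1/4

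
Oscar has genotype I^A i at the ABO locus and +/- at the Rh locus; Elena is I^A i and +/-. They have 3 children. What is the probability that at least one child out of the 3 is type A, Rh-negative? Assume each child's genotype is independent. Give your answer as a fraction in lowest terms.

ABO cross I^A i × I^A i → 1/4 O, 3/4 A.
Rh cross +/- × +/- → 3/4 Rh+, 1/4 Rh-; so P(type A, Rh-negative) = 3/4 × 1/4 = 3/16 per child.
P(none) = (13/16)^3 = 2197/4096; P(at least one) = 1 − 2197/4096 = 1899/4096.

1899/4096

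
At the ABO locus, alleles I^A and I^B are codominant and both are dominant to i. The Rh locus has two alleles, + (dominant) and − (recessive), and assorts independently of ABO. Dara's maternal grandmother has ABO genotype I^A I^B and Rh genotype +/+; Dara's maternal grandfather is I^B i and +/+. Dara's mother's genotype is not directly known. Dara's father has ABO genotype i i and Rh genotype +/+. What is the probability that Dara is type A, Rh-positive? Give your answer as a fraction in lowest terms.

Dara's mother's ABO genotype from I^A I^B × I^B i: 1/4 I^A I^B, 1/4 I^A i, 1/4 I^B I^B, 1/4 I^B i.
Crossing each possibility with the father i i and summing P(type A): 1/4·1/2 + 1/4·1/2 + 1/4·0 + 1/4·0 = 1/4.
Similarly for Rh via the mother's Rh distribution: P(Rh+) = 1.
Independent loci: 1/4 × 1 = 1/4.

1/4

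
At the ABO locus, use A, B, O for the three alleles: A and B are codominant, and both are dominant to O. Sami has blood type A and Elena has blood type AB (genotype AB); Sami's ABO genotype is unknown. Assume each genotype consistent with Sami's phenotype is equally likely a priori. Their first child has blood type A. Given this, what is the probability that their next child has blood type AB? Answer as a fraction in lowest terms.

3/8

Possible genotypes: Sami ∈ {AA, AO}; Elena ∈ {AB}.
Weight each parental genotype pair by prior × P(type-A child):
  AA × AB: posterior weight 1/2; P(next child type AB) = 1/2.
  AO × AB: posterior weight 1/2; P(next child type AB) = 1/4.
Weighted sum = 3/8.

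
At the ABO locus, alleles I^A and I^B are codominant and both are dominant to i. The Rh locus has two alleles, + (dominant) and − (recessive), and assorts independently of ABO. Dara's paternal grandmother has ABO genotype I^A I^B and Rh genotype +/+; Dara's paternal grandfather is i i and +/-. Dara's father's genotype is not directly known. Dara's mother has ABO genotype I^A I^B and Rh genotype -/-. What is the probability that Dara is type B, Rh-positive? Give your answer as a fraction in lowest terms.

Dara's father's ABO genotype from I^A I^B × i i: 1/2 I^A i, 1/2 I^B i.
Crossing each possibility with the mother I^A I^B and summing P(type B): 1/2·1/4 + 1/2·1/2 = 3/8.
Similarly for Rh via the father's Rh distribution: P(Rh+) = 3/4.
Independent loci: 3/8 × 3/4 = 9/32.

9/32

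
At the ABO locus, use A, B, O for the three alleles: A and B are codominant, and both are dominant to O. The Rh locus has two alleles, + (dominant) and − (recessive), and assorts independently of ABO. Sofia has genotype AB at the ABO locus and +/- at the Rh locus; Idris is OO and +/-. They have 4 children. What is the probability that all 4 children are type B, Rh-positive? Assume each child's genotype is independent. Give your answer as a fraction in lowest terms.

81/4096

ABO cross AB × OO → 1/2 A, 1/2 B.
Rh cross +/- × +/- → 3/4 Rh+, 1/4 Rh-; so P(type B, Rh-positive) = 1/2 × 3/4 = 3/8 per child.
All 4 independent: (3/8)^4 = 81/4096.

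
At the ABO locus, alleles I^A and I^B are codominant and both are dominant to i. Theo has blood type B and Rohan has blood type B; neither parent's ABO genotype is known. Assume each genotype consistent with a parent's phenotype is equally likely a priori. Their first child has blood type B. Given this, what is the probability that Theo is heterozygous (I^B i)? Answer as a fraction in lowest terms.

Possible genotypes: Theo ∈ {I^B I^B, I^B i}; Rohan ∈ {I^B I^B, I^B i}.
Weight each parental genotype pair by prior × P(type-B child):
  I^B I^B × I^B I^B: posterior weight 4/15.
  I^B I^B × I^B i: posterior weight 4/15.
  I^B i × I^B I^B: posterior weight 4/15.
  I^B i × I^B i: posterior weight 1/5.
Sum the posterior weight over pairs where Theo is I^B i: 7/15.

7/15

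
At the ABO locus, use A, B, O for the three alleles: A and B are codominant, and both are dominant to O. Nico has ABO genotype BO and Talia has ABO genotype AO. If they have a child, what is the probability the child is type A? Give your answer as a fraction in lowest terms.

ABO cross BO × AO → offspring phenotypes: 1/4 O, 1/4 A, 1/4 B, 1/4 AB.
So P(type A) = 1/4.

1/4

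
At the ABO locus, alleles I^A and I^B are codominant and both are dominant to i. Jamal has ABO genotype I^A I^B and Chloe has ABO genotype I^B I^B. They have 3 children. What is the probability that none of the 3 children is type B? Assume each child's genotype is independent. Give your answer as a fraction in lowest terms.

ABO cross I^A I^B × I^B I^B → 1/2 B, 1/2 AB.
So P(type B) = 1/2 per child.
P(not type B) = 1/2 for one child; (1/2)^3 = 1/8.

1/8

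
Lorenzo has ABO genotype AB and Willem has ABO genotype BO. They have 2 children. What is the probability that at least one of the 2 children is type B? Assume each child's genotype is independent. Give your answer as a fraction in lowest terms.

3/4

ABO cross AB × BO → 1/4 A, 1/2 B, 1/4 AB.
So P(type B) = 1/2 per child.
P(none) = (1/2)^2 = 1/4; P(at least one) = 1 − 1/4 = 3/4.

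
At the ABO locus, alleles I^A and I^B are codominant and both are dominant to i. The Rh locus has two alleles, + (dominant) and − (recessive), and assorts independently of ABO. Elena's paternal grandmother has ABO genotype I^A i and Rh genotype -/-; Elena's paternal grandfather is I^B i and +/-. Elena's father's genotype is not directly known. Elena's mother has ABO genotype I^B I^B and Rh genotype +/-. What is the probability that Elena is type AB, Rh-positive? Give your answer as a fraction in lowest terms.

5/32

Elena's father's ABO genotype from I^A i × I^B i: 1/4 I^A I^B, 1/4 I^A i, 1/4 I^B i, 1/4 i i.
Crossing each possibility with the mother I^B I^B and summing P(type AB): 1/4·1/2 + 1/4·1/2 + 1/4·0 + 1/4·0 = 1/4.
Similarly for Rh via the father's Rh distribution: P(Rh+) = 5/8.
Independent loci: 1/4 × 5/8 = 5/32.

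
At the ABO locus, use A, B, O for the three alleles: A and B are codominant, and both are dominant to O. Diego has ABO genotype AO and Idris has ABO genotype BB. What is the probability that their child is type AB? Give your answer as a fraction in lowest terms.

ABO cross AO × BB → offspring phenotypes: 1/2 B, 1/2 AB.
So P(type AB) = 1/2.

1/2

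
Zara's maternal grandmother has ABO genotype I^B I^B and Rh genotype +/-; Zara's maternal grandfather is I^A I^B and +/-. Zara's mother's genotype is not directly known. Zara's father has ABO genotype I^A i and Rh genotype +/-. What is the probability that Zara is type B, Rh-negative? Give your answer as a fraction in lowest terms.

3/32

Zara's mother's ABO genotype from I^B I^B × I^A I^B: 1/2 I^A I^B, 1/2 I^B I^B.
Crossing each possibility with the father I^A i and summing P(type B): 1/2·1/4 + 1/2·1/2 = 3/8.
Similarly for Rh via the mother's Rh distribution: P(Rh-) = 1/4.
Independent loci: 3/8 × 1/4 = 3/32.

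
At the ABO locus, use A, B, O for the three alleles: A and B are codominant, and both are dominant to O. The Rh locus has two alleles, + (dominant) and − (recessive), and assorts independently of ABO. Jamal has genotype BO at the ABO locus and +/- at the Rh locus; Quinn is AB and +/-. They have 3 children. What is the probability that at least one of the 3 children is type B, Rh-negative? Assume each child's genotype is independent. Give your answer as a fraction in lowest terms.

ABO cross BO × AB → 1/4 A, 1/2 B, 1/4 AB.
Rh cross +/- × +/- → 3/4 Rh+, 1/4 Rh-; so P(type B, Rh-negative) = 1/2 × 1/4 = 1/8 per child.
P(none) = (7/8)^3 = 343/512; P(at least one) = 1 − 343/512 = 169/512.

169/512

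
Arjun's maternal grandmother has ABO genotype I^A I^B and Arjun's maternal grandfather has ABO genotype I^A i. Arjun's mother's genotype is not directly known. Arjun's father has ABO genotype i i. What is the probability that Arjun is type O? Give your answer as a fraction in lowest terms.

1/4

Arjun's mother's ABO genotype from I^A I^B × I^A i: 1/4 I^A I^A, 1/4 I^A I^B, 1/4 I^A i, 1/4 I^B i.
Crossing each possibility with the father i i and summing P(type O): 1/4·0 + 1/4·0 + 1/4·1/2 + 1/4·1/2 = 1/4.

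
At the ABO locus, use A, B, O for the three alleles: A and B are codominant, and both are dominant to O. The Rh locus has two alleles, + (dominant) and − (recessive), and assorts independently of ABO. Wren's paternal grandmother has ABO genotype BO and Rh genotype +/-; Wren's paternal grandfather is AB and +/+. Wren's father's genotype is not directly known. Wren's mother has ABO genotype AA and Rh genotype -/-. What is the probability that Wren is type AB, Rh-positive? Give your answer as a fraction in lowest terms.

Wren's father's ABO genotype from BO × AB: 1/4 AB, 1/4 AO, 1/4 BB, 1/4 BO.
Crossing each possibility with the mother AA and summing P(type AB): 1/4·1/2 + 1/4·0 + 1/4·1 + 1/4·1/2 = 1/2.
Similarly for Rh via the father's Rh distribution: P(Rh+) = 3/4.
Independent loci: 1/2 × 3/4 = 3/8.

3/8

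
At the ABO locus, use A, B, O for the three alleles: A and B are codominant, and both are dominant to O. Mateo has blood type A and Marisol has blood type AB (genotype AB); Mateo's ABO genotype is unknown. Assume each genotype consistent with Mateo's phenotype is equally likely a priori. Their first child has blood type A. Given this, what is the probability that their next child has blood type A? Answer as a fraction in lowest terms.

1/2

Possible genotypes: Mateo ∈ {AA, AO}; Marisol ∈ {AB}.
Weight each parental genotype pair by prior × P(type-A child):
  AA × AB: posterior weight 1/2; P(next child type A) = 1/2.
  AO × AB: posterior weight 1/2; P(next child type A) = 1/2.
Weighted sum = 1/2.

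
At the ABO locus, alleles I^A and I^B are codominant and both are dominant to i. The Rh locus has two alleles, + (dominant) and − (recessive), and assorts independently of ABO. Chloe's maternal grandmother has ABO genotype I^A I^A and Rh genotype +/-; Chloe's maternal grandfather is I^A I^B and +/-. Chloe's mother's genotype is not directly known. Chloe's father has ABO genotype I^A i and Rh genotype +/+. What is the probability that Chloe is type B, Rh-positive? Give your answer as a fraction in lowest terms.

1/8

Chloe's mother's ABO genotype from I^A I^A × I^A I^B: 1/2 I^A I^A, 1/2 I^A I^B.
Crossing each possibility with the father I^A i and summing P(type B): 1/2·0 + 1/2·1/4 = 1/8.
Similarly for Rh via the mother's Rh distribution: P(Rh+) = 1.
Independent loci: 1/8 × 1 = 1/8.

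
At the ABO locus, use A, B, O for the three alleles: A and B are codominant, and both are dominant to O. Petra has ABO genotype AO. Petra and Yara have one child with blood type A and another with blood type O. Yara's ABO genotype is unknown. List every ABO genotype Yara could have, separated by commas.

AO, BO, OO

For each candidate genotype of Yara, check whether crossing it with AO can produce every observed child phenotype.
  AA → possible child types {A} ✗
  AB → possible child types {A, B, AB} ✗
  AO → possible child types {O, A} ✓
  BB → possible child types {B, AB} ✗
  BO → possible child types {O, A, B, AB} ✓
  OO → possible child types {O, A} ✓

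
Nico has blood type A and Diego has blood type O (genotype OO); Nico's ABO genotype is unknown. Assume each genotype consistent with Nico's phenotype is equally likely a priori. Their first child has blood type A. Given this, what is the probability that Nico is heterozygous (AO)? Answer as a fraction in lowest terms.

Possible genotypes: Nico ∈ {AA, AO}; Diego ∈ {OO}.
Weight each parental genotype pair by prior × P(type-A child):
  AA × OO: posterior weight 2/3.
  AO × OO: posterior weight 1/3.
Sum the posterior weight over pairs where Nico is AO: 1/3.

1/3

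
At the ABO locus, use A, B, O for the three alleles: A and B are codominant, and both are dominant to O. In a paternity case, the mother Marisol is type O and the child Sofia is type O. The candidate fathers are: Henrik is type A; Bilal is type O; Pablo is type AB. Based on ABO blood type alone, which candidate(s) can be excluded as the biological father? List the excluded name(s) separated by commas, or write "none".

A candidate is excluded only if no genotype consistent with his phenotype could produce a type O child with a type O mother.
Pablo (type AB): no genotype consistent with that phenotype can produce a type-O child with a type-O mother.

Pablo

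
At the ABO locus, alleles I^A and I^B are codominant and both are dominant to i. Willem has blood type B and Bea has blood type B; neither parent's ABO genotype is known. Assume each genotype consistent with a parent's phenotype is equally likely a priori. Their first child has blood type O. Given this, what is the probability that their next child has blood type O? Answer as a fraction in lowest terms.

1/4

Possible genotypes: Willem ∈ {I^B I^B, I^B i}; Bea ∈ {I^B I^B, I^B i}.
Weight each parental genotype pair by prior × P(type-O child):
  I^B i × I^B i: posterior weight 1; P(next child type O) = 1/4.
Weighted sum = 1/4.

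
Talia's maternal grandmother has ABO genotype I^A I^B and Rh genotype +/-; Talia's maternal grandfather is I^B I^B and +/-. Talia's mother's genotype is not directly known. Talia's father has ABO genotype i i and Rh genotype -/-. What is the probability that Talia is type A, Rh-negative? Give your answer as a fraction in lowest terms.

Talia's mother's ABO genotype from I^A I^B × I^B I^B: 1/2 I^A I^B, 1/2 I^B I^B.
Crossing each possibility with the father i i and summing P(type A): 1/2·1/2 + 1/2·0 = 1/4.
Similarly for Rh via the mother's Rh distribution: P(Rh-) = 1/2.
Independent loci: 1/4 × 1/2 = 1/8.

1/8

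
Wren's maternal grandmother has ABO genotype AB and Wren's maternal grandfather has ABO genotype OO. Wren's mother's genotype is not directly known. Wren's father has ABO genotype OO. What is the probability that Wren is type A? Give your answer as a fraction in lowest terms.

Wren's mother's ABO genotype from AB × OO: 1/2 AO, 1/2 BO.
Crossing each possibility with the father OO and summing P(type A): 1/2·1/2 + 1/2·0 = 1/4.

1/4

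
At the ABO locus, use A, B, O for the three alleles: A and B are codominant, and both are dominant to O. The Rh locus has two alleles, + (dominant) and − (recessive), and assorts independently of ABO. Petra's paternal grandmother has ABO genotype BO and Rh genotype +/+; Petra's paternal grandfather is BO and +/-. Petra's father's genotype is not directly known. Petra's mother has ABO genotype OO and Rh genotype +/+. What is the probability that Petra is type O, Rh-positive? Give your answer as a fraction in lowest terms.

1/2

Petra's father's ABO genotype from BO × BO: 1/4 BB, 1/2 BO, 1/4 OO.
Crossing each possibility with the mother OO and summing P(type O): 1/4·0 + 1/2·1/2 + 1/4·1 = 1/2.
Similarly for Rh via the father's Rh distribution: P(Rh+) = 1.
Independent loci: 1/2 × 1 = 1/2.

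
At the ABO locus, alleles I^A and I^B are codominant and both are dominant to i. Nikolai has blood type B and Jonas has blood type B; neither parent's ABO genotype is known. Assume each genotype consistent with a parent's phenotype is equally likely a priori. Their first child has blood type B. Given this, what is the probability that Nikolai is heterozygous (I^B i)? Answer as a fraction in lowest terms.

Possible genotypes: Nikolai ∈ {I^B I^B, I^B i}; Jonas ∈ {I^B I^B, I^B i}.
Weight each parental genotype pair by prior × P(type-B child):
  I^B I^B × I^B I^B: posterior weight 4/15.
  I^B I^B × I^B i: posterior weight 4/15.
  I^B i × I^B I^B: posterior weight 4/15.
  I^B i × I^B i: posterior weight 1/5.
Sum the posterior weight over pairs where Nikolai is I^B i: 7/15.

7/15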